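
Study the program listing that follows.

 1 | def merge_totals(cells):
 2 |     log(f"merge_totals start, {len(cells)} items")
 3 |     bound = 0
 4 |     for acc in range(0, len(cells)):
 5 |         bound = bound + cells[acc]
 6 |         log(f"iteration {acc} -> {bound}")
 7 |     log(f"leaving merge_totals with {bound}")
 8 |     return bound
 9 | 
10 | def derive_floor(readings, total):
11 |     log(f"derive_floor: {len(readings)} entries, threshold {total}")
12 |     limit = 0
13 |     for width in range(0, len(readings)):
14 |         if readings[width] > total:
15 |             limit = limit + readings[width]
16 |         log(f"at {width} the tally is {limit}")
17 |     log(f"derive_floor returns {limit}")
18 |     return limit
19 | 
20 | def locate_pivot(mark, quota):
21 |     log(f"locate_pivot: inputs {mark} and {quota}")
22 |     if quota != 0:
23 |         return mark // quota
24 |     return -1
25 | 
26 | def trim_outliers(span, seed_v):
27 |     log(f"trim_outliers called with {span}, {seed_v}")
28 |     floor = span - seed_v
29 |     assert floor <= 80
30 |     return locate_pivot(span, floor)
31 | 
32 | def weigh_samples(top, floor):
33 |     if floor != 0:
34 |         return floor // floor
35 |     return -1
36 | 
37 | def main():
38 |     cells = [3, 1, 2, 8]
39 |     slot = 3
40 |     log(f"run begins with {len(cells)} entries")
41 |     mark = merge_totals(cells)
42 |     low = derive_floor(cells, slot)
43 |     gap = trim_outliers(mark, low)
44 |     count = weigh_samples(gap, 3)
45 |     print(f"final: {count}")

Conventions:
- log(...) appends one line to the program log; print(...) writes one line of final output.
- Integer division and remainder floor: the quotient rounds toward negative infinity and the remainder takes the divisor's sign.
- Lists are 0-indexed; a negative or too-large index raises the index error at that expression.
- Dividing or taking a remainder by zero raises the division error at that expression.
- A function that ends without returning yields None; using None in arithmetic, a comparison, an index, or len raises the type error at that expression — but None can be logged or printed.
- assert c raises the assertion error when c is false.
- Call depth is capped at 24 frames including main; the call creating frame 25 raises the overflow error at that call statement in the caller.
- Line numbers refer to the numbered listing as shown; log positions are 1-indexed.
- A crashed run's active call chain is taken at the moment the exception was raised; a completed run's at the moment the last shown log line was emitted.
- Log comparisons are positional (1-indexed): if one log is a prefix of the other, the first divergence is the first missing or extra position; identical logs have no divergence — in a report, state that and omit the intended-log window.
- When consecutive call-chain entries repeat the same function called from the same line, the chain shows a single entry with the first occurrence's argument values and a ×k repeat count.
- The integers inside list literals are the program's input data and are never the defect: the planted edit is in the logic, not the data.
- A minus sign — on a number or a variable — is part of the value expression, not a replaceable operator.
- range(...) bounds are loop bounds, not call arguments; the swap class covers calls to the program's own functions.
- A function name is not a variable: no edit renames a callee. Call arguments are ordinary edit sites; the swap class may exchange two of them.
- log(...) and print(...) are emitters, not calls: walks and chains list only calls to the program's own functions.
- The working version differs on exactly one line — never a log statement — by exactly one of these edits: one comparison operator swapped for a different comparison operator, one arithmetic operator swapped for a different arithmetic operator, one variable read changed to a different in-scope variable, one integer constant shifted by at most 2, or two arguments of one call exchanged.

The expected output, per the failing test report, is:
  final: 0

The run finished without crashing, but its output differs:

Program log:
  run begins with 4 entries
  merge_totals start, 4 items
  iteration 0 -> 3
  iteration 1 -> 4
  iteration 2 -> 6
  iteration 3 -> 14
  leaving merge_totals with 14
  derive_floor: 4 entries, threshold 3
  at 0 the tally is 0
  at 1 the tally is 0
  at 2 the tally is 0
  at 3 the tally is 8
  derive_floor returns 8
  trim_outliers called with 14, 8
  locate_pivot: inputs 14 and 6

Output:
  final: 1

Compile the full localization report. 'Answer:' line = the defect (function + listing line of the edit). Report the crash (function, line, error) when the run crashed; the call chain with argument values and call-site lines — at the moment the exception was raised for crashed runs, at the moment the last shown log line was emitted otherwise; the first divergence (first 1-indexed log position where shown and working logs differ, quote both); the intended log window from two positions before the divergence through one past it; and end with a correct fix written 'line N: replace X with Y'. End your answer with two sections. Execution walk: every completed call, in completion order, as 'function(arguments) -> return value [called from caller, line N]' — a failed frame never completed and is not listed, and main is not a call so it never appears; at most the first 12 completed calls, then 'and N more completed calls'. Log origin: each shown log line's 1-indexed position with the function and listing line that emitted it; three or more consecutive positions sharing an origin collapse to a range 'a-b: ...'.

Answer: the defect is in weigh_samples at line 34.
Core observation: The two runs log identically and part ways only at the printed values.
Call chain: main -> trim_outliers(14, 8) (called at line 43) -> locate_pivot(14, 6) (called at line 30).
First divergence: none — the logs agree in full.
Execution walk:
  merge_totals([3, 1, 2, 8]) -> 14  [called from main, line 41]
  derive_floor([3, 1, 2, 8], 3) -> 8  [called from main, line 42]
  locate_pivot(14, 6) -> 2  [called from trim_outliers, line 30]
  trim_outliers(14, 8) -> 2  [called from main, line 43]
  weigh_samples(2, 3) -> 1  [called from main, line 44]
Log origins:
  1: emitted by main (line 40)
  2: emitted by merge_totals (line 2)
  3-6: emitted by merge_totals (line 6)
  7: emitted by merge_totals (line 7)
  8: emitted by derive_floor (line 11)
  9-12: emitted by derive_floor (line 16)
  13: emitted by derive_floor (line 17)
  14: emitted by trim_outliers (line 27)
  15: emitted by locate_pivot (line 21)
A correct fix: line 34: replace `floor // floor` with `top // floor`.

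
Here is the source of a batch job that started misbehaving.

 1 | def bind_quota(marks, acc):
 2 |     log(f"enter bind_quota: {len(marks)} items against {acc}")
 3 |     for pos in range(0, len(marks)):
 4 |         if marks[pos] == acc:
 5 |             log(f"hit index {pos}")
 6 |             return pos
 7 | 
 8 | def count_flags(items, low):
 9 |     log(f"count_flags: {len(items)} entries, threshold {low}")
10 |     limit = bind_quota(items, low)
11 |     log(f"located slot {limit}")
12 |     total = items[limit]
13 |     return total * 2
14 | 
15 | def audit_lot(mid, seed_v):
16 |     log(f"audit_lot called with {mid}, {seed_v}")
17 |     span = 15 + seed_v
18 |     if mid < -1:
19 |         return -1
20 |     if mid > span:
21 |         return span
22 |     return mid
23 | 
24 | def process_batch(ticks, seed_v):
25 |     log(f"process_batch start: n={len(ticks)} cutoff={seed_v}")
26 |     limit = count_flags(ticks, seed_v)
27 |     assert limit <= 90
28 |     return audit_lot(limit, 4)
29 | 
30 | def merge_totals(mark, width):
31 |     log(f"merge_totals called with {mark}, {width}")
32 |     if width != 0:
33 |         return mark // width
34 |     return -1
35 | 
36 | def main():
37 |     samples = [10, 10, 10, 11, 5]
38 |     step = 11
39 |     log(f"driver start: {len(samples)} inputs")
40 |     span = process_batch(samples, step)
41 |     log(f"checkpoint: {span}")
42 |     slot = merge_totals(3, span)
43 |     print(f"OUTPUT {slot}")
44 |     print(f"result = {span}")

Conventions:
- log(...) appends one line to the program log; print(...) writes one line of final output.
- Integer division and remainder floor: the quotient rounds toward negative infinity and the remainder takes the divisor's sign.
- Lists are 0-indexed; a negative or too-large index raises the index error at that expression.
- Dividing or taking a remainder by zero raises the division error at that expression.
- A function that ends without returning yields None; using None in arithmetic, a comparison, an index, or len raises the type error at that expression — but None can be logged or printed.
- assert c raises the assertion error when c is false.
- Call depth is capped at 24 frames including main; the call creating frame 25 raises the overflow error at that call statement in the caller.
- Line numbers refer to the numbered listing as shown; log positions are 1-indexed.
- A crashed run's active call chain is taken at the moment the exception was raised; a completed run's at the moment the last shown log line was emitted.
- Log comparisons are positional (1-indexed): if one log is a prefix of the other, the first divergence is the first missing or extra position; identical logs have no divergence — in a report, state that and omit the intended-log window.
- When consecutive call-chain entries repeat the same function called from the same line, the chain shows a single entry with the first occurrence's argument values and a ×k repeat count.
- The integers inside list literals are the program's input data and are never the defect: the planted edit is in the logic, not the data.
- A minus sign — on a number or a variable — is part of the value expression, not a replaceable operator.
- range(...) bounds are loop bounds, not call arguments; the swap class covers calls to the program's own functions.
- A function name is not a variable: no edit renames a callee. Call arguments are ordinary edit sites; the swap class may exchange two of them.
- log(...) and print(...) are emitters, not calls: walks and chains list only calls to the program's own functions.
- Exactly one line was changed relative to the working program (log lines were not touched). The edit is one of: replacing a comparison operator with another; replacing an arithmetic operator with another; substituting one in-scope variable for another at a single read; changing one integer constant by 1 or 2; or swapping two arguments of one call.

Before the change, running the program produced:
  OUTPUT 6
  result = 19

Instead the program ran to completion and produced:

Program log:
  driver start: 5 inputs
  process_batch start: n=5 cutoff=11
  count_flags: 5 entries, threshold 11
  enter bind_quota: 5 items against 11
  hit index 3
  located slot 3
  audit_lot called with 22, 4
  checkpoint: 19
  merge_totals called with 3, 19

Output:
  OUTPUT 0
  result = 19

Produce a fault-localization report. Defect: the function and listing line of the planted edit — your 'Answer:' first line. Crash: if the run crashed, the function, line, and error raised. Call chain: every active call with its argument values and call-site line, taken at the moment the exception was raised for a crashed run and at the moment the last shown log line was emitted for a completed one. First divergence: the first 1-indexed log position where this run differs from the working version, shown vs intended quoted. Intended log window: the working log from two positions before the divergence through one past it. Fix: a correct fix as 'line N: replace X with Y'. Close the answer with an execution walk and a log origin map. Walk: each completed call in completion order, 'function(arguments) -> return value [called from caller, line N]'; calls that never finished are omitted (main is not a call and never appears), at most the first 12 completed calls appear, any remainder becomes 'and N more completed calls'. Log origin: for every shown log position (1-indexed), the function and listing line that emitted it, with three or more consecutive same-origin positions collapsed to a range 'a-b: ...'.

Answer: the defect is in main at line 42.
Key fact: The log first diverges at position 9: the faulty run prints 'merge_totals called with 3, 19' where the working version prints 'merge_totals called with 19, 3'.
Call chain: main -> merge_totals(3, 19) (called at line 42).
First divergence: position 9; shown 'merge_totals called with 3, 19' vs intended 'merge_totals called with 19, 3'.
Intended log window:
  7: audit_lot called with 22, 4
  8: checkpoint: 19
  9: merge_totals called with 19, 3
Execution walk:
  bind_quota([10, 10, 10, 11, 5], 11) -> 3  [called from count_flags, line 10]
  count_flags([10, 10, 10, 11, 5], 11) -> 22  [called from process_batch, line 26]
  audit_lot(22, 4) -> 19  [called from process_batch, line 28]
  process_batch([10, 10, 10, 11, 5], 11) -> 19  [called from main, line 40]
  merge_totals(3, 19) -> 0  [called from main, line 42]
Origin of each log line:
  1: from main, line 39
  2: from process_batch, line 25
  3: from count_flags, line 9
  4: from bind_quota, line 2
  5: from bind_quota, line 5
  6: from count_flags, line 11
  7: from audit_lot, line 16
  8: from main, line 41
  9: from merge_totals, line 31
A correct fix: line 42: replace `merge_totals(3, span)` with `merge_totals(span, 3)`.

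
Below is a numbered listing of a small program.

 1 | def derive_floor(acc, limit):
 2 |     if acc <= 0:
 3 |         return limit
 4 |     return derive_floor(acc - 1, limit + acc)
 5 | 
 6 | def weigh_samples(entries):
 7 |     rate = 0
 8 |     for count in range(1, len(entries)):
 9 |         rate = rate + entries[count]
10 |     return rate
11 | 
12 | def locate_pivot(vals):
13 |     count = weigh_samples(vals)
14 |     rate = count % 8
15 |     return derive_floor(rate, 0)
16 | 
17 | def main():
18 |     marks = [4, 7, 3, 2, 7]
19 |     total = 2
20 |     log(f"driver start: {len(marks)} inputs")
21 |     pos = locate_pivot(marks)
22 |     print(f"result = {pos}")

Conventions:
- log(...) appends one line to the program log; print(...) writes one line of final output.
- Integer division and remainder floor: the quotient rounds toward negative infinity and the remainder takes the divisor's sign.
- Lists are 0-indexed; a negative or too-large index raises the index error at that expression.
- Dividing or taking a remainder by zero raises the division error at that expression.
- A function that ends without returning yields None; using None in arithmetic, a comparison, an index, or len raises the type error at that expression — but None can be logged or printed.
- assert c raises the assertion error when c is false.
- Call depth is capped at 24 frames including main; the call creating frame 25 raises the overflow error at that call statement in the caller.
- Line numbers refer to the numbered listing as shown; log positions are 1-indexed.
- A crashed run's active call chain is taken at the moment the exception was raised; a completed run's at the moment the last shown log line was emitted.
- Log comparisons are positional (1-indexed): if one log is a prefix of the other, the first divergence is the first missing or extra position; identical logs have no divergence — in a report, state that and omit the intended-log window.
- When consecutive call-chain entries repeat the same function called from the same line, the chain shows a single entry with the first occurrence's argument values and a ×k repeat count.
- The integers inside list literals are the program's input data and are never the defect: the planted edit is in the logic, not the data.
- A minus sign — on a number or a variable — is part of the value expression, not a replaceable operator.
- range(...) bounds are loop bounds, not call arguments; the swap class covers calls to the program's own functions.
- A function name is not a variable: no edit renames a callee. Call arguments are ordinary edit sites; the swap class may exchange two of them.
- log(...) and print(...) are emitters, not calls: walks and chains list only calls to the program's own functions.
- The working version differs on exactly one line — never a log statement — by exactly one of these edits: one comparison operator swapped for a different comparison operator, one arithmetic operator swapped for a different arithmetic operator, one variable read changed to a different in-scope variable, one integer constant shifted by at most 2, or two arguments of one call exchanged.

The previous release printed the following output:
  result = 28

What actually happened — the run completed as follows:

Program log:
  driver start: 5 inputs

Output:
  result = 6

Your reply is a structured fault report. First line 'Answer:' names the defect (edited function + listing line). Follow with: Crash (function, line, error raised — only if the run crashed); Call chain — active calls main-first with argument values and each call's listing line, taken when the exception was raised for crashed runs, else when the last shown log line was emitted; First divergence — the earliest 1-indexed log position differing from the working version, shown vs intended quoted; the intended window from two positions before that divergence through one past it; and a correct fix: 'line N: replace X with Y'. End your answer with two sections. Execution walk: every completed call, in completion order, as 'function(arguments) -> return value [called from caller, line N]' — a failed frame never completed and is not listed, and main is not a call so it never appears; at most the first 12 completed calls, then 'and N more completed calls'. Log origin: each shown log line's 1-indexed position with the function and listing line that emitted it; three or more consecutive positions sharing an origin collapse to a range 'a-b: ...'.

Answer: the defect is in weigh_samples at line 8.
Key fact: Log streams are identical — the defect surfaces only in the printed output.
Call chain: main.
First divergence: none (the log streams are identical).
Execution walk:
  weigh_samples([4, 7, 3, 2, 7]) -> 19  [called from locate_pivot, line 13]
  derive_floor(0, 6) -> 6  [called from derive_floor, line 4]
  derive_floor(1, 5) -> 6  [called from derive_floor, line 4]
  derive_floor(2, 3) -> 6  [called from derive_floor, line 4]
  derive_floor(3, 0) -> 6  [called from locate_pivot, line 15]
  locate_pivot([4, 7, 3, 2, 7]) -> 6  [called from main, line 21]
Log origin:
  1 — main, line 20
A correct fix: line 8: replace `1` with `0`.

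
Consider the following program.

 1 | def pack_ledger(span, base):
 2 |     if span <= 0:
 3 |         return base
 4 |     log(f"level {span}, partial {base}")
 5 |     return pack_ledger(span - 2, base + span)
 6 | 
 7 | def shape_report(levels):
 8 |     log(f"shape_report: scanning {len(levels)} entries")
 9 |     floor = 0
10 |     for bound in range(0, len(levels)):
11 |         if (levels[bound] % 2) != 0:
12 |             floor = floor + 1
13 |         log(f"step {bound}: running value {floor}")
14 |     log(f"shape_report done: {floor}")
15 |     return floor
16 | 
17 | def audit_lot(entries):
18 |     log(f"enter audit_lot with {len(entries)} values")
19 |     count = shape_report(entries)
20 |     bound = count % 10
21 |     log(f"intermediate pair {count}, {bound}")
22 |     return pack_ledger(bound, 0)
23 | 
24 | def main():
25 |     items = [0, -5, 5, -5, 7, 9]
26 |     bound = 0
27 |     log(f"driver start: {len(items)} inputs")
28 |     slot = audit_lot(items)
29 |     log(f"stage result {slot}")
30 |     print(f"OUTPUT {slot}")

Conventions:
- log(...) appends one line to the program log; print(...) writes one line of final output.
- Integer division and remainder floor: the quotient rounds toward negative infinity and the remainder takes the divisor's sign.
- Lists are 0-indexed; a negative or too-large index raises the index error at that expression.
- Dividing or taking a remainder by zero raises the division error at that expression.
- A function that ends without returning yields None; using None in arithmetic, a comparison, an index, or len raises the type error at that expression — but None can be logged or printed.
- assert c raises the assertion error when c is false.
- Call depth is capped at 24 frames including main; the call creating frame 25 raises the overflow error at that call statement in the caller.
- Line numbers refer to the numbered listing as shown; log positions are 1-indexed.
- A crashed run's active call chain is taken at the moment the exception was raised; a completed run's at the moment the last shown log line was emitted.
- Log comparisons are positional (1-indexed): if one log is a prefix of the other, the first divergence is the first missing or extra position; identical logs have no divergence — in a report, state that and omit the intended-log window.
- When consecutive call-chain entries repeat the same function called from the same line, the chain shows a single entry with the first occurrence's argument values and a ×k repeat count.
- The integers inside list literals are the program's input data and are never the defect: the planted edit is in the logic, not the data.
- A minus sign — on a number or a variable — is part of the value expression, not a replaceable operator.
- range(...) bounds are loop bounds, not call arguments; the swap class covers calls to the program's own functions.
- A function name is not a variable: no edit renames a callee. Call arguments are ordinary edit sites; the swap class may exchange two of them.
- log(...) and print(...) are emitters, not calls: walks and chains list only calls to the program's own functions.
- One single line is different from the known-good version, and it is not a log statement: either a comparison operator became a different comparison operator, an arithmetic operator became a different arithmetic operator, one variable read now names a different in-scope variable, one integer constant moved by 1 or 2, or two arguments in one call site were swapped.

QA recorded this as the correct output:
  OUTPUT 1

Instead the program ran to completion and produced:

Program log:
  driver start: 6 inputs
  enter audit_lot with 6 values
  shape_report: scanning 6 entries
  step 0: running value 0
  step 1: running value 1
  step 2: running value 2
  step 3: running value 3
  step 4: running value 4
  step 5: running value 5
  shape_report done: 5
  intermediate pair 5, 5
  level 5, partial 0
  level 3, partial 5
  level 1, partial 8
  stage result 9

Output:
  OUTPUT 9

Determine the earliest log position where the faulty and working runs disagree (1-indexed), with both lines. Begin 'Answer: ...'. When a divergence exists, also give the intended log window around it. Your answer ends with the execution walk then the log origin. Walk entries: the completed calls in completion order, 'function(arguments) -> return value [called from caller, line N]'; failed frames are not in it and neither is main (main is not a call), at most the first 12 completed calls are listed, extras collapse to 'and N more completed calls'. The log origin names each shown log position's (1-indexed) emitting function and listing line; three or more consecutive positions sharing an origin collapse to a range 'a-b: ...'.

Answer: at position 4 the run shows 'step 0: running value 0' where the working version logs 'step 0: running value 1'.
Intended log window:
  2: enter audit_lot with 6 values
  3: shape_report: scanning 6 entries
  4: step 0: running value 1
  5: step 1: running value 1
Execution walk:
  shape_report([0, -5, 5, -5, 7, 9]) -> 5  [called from audit_lot, line 19]
  pack_ledger(-1, 9) -> 9  [called from pack_ledger, line 5]
  pack_ledger(1, 8) -> 9  [called from pack_ledger, line 5]
  pack_ledger(3, 5) -> 9  [called from pack_ledger, line 5]
  pack_ledger(5, 0) -> 9  [called from audit_lot, line 22]
  audit_lot([0, -5, 5, -5, 7, 9]) -> 9  [called from main, line 28]
Log origins:
  1: from main, line 27
  2: from audit_lot, line 18
  3: from shape_report, line 8
  4-9: from shape_report, line 13
  10: from shape_report, line 14
  11: from audit_lot, line 21
  12-14: from pack_ledger, line 4
  15: from main, line 29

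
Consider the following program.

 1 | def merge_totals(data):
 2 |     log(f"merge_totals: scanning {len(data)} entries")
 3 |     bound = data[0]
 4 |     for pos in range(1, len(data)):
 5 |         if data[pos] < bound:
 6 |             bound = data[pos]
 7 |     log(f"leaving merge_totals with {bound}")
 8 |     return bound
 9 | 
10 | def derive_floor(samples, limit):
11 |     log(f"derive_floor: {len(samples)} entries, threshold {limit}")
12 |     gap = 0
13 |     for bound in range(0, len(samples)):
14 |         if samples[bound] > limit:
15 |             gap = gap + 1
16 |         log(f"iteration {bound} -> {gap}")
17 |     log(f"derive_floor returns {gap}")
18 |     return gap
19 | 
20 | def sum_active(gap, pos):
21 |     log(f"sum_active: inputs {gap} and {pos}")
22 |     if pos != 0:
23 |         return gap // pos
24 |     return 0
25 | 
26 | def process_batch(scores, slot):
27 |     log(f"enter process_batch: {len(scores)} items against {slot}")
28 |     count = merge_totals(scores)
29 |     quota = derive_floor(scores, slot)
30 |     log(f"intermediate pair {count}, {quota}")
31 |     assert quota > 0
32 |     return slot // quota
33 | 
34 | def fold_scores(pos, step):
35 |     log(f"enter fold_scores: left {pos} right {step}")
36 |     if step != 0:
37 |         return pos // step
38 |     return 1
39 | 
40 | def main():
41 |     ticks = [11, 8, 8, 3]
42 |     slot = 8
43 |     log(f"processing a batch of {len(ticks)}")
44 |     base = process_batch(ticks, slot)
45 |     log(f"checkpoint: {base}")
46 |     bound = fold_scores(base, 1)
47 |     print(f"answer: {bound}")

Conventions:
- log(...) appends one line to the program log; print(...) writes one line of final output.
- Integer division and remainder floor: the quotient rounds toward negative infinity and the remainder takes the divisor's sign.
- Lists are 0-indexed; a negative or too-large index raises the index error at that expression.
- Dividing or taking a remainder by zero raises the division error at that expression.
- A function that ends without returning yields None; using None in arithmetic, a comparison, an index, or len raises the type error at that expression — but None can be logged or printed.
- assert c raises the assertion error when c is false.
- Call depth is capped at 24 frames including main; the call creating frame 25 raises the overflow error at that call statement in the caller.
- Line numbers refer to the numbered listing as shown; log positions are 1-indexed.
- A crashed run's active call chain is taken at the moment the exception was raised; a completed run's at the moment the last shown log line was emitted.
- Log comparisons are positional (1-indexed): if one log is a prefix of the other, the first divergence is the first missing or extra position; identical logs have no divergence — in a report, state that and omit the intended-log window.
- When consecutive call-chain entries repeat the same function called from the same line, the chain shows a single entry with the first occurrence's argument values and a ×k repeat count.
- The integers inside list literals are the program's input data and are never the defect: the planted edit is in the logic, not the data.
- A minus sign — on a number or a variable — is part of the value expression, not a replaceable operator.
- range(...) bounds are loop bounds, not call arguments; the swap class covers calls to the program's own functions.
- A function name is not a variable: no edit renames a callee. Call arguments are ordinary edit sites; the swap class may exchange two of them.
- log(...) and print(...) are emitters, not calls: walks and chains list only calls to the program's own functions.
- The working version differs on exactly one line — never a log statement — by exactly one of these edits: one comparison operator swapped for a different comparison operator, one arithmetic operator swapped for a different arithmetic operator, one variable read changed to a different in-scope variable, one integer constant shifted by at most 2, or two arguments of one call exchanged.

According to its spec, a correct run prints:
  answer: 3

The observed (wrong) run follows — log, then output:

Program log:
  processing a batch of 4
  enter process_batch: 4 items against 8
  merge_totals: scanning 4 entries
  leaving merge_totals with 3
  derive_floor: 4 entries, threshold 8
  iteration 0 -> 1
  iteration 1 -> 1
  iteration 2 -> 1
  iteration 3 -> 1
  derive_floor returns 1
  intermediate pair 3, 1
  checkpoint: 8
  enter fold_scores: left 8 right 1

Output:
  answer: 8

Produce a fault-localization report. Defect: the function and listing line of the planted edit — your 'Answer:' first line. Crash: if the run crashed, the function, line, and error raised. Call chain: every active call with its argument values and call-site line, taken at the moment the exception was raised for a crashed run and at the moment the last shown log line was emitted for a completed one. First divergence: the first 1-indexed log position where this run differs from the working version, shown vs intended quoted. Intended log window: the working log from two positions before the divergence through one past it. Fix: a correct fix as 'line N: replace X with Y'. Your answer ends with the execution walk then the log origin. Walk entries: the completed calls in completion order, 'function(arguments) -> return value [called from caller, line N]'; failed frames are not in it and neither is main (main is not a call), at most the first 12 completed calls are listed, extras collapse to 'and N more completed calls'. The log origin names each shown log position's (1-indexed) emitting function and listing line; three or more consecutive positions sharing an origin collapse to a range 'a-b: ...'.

Answer: the defect is in process_batch at line 32.
Key fact: Log line 12 is where behavior first shows: 'checkpoint: 8' appears instead of 'checkpoint: 3'.
Call chain: main -> fold_scores(8, 1) (called at line 46).
First divergence: position 12 — shown 'checkpoint: 8', intended 'checkpoint: 3'.
Intended log window:
  10: derive_floor returns 1
  11: intermediate pair 3, 1
  12: checkpoint: 3
  13: enter fold_scores: left 3 right 1
Execution walk:
  merge_totals([11, 8, 8, 3]) -> 3  [called from process_batch, line 28]
  derive_floor([11, 8, 8, 3], 8) -> 1  [called from process_batch, line 29]
  process_batch([11, 8, 8, 3], 8) -> 8  [called from main, line 44]
  fold_scores(8, 1) -> 8  [called from main, line 46]
Log origin:
  1: from main, line 43
  2: from process_batch, line 27
  3: from merge_totals, line 2
  4: from merge_totals, line 7
  5: from derive_floor, line 11
  6-9: from derive_floor, line 16
  10: from derive_floor, line 17
  11: from process_batch, line 30
  12: from main, line 45
  13: from fold_scores, line 35
A correct fix: line 32: replace `slot` with `count`.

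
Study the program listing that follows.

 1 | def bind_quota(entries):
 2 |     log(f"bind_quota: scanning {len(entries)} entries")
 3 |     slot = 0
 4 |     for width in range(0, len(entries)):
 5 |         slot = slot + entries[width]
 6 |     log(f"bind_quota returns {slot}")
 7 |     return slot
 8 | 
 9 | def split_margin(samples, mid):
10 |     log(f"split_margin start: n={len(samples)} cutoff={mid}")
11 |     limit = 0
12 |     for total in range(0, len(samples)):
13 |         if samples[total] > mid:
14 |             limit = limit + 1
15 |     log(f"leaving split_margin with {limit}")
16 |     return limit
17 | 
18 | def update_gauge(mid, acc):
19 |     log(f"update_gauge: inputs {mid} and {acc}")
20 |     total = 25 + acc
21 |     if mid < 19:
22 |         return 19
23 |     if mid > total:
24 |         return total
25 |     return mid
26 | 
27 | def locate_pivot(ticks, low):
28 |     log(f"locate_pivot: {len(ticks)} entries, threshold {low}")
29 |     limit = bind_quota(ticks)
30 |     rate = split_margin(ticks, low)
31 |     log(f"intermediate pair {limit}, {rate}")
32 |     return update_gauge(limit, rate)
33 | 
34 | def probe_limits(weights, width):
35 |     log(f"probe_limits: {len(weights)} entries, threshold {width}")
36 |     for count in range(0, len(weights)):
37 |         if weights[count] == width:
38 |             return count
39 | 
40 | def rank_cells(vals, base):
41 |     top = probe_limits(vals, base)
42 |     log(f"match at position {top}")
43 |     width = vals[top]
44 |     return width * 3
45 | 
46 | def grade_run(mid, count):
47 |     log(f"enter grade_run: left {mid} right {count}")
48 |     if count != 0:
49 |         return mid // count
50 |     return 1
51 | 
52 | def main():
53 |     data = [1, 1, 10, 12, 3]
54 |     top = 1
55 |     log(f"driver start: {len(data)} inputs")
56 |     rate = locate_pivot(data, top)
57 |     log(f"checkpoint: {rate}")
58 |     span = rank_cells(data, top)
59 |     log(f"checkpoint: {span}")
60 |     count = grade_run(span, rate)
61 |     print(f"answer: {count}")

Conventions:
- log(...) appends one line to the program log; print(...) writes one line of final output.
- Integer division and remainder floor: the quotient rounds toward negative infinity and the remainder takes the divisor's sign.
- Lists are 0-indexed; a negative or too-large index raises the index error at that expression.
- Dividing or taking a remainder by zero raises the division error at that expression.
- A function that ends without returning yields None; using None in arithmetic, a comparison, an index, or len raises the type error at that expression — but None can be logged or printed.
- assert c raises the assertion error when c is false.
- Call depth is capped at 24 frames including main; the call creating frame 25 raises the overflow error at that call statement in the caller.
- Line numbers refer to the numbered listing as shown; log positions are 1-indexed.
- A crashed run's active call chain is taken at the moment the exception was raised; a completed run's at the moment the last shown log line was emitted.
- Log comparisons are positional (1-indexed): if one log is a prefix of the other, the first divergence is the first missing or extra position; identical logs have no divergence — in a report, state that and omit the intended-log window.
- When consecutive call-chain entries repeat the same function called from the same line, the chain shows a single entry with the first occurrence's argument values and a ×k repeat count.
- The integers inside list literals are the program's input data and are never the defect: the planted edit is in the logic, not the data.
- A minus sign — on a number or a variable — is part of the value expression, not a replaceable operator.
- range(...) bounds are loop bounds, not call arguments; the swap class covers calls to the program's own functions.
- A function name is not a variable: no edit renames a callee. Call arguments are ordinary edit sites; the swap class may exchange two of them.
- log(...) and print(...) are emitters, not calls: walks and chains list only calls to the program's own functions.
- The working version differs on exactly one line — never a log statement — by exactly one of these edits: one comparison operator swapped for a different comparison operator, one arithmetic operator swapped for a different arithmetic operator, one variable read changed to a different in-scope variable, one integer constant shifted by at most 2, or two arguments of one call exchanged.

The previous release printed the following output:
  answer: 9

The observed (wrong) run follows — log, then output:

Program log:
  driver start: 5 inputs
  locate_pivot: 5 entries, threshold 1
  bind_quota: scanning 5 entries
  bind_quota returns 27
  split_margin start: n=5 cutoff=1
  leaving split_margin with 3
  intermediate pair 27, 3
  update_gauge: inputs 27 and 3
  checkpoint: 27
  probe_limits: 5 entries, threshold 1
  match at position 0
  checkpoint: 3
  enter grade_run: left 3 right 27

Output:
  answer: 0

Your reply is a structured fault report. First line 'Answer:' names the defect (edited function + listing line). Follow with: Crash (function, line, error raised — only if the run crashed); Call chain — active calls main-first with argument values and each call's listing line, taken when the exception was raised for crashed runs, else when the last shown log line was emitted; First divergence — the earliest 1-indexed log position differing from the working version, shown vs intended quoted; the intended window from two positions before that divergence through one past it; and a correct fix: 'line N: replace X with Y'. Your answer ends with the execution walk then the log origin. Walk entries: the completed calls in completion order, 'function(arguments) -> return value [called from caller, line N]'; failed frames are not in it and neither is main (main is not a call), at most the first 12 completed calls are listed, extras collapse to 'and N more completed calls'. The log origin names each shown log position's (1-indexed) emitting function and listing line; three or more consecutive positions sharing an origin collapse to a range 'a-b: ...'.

Answer: the defect is in main at line 60.
Key fact: The log first diverges at position 13: the faulty run prints 'enter grade_run: left 3 right 27' where the working version prints 'enter grade_run: left 27 right 3'.
Call chain: main -> grade_run(3, 27) (called at line 60).
First divergence: at position 13 the run shows 'enter grade_run: left 3 right 27' where the working version logs 'enter grade_run: left 27 right 3'.
Intended log window:
  11: match at position 0
  12: checkpoint: 3
  13: enter grade_run: left 27 right 3
Execution walk:
  bind_quota([1, 1, 10, 12, 3]) -> 27  [called from locate_pivot, line 29]
  split_margin([1, 1, 10, 12, 3], 1) -> 3  [called from locate_pivot, line 30]
  update_gauge(27, 3) -> 27  [called from locate_pivot, line 32]
  locate_pivot([1, 1, 10, 12, 3], 1) -> 27  [called from main, line 56]
  probe_limits([1, 1, 10, 12, 3], 1) -> 0  [called from rank_cells, line 41]
  rank_cells([1, 1, 10, 12, 3], 1) -> 3  [called from main, line 58]
  grade_run(3, 27) -> 0  [called from main, line 60]
Origin of each log line:
  1 — main, line 55
  2 — locate_pivot, line 28
  3 — bind_quota, line 2
  4 — bind_quota, line 6
  5 — split_margin, line 10
  6 — split_margin, line 15
  7 — locate_pivot, line 31
  8 — update_gauge, line 19
  9 — main, line 57
  10 — probe_limits, line 35
  11 — rank_cells, line 42
  12 — main, line 59
  13 — grade_run, line 47
A correct fix: line 60: replace `grade_run(span, rate)` with `grade_run(rate, span)`.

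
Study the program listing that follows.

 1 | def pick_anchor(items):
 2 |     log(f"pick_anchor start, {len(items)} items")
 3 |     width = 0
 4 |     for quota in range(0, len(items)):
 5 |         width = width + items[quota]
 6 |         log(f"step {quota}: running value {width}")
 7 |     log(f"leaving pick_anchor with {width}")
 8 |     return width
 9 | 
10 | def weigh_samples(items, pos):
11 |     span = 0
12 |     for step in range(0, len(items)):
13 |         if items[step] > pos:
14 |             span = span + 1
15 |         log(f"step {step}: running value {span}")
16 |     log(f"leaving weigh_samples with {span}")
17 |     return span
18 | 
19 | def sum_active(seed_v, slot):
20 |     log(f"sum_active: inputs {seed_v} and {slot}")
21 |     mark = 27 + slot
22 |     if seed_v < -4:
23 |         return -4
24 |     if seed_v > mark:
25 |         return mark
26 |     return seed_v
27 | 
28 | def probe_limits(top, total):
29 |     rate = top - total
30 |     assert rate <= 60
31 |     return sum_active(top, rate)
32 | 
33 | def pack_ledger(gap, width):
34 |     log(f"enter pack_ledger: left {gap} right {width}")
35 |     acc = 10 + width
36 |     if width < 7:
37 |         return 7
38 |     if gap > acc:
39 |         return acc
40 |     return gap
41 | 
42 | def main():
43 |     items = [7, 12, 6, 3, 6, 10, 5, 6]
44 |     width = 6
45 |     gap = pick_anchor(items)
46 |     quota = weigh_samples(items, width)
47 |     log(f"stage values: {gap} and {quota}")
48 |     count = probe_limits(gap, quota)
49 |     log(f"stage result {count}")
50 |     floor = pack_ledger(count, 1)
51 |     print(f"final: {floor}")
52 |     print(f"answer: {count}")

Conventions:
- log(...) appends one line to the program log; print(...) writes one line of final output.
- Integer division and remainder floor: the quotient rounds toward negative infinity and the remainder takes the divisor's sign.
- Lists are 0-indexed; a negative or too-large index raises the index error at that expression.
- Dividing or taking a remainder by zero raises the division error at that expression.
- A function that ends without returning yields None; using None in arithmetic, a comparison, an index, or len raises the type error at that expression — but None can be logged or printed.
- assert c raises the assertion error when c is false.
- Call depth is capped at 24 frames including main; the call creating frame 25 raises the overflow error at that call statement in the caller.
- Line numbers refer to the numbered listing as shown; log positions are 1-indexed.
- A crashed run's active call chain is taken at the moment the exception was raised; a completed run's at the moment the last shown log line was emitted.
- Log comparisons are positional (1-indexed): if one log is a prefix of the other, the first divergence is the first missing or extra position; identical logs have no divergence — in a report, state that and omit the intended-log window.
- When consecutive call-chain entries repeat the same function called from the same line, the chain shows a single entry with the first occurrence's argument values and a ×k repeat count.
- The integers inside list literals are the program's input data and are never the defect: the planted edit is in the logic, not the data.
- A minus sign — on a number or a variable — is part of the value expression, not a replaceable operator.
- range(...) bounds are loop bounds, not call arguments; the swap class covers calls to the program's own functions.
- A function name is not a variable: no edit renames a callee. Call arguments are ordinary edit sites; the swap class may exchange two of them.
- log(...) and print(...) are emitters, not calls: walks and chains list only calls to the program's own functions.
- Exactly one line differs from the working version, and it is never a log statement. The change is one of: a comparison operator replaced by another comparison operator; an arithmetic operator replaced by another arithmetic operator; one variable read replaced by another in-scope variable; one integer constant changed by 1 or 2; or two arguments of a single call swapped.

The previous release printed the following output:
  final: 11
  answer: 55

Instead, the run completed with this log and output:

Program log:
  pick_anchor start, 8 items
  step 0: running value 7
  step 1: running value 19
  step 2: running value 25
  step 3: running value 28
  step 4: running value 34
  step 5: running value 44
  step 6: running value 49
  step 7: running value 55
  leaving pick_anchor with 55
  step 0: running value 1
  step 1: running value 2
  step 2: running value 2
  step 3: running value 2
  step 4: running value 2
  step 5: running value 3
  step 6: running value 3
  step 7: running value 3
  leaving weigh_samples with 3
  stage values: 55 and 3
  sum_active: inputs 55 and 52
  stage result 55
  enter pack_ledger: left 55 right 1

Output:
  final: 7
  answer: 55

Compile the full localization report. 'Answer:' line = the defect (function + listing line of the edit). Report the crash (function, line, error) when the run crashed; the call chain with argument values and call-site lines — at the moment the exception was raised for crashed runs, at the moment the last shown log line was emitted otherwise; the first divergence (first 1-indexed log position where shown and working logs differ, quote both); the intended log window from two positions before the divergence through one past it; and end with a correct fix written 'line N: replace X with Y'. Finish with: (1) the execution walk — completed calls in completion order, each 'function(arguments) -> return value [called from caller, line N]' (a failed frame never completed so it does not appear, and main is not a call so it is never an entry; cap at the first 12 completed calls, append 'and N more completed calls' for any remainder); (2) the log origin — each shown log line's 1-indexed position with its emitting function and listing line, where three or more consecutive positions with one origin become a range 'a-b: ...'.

Answer: the defect is in pack_ledger at line 36.
Core observation: The logs agree in full; only the final output differs.
Call chain: main -> pack_ledger(55, 1) (called at line 50).
First divergence: none; the two logs match at every position.
Execution walk:
  pick_anchor([7, 12, 6, 3, 6, 10, 5, 6]) -> 55  [called from main, line 45]
  weigh_samples([7, 12, 6, 3, 6, 10, 5, 6], 6) -> 3  [called from main, line 46]
  sum_active(55, 52) -> 55  [called from probe_limits, line 31]
  probe_limits(55, 3) -> 55  [called from main, line 48]
  pack_ledger(55, 1) -> 7  [called from main, line 50]
Log origins:
  1: logged in pick_anchor at line 2
  2-9: logged in pick_anchor at line 6
  10: logged in pick_anchor at line 7
  11-18: logged in weigh_samples at line 15
  19: logged in weigh_samples at line 16
  20: logged in main at line 47
  21: logged in sum_active at line 20
  22: logged in main at line 49
  23: logged in pack_ledger at line 34
A correct fix: line 36: replace `width` with `gap`.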